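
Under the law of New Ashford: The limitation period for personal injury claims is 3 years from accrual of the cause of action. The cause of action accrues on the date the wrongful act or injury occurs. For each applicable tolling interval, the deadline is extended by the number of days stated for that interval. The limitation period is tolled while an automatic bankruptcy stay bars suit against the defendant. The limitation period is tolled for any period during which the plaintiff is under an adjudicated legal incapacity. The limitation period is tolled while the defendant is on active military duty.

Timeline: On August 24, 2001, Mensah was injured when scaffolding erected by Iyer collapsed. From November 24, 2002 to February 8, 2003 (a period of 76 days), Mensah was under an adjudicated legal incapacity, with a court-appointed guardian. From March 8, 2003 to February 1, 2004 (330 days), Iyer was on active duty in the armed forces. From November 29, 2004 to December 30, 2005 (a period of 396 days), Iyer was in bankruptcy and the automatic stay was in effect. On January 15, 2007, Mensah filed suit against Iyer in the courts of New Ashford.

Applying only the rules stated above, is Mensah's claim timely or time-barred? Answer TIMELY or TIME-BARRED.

TIME-BARRED

The limitation period began to run on August 24, 2001.
Adding the 3 years base period to August 24, 2001 gives a deadline of August 24, 2004, before any tolling.
The period was tolled for 76 days by the plaintiff's legal incapacity (November 24, 2002 to February 8, 2003), pushing the deadline to November 8, 2004.
The period was tolled for 330 days by the defendant's active military service (March 8, 2003 to February 1, 2004), pushing the deadline to October 4, 2005.
The period was tolled for 396 days by the automatic bankruptcy stay (November 29, 2004 to December 30, 2005), pushing the deadline to November 4, 2006.
Mensah filed on January 15, 2007, after the November 4, 2006 deadline, so the action is time-barred.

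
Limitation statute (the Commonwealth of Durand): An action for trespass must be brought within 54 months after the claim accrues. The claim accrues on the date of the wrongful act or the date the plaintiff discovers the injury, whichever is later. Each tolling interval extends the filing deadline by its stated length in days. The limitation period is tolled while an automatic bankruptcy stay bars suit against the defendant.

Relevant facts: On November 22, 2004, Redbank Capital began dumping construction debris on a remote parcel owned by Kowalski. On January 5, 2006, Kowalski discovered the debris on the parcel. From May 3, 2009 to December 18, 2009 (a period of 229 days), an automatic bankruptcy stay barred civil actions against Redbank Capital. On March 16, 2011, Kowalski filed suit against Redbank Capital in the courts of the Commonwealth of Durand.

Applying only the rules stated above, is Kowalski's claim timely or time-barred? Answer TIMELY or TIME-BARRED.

The claim accrued on January 5, 2006 — the later of the November 22, 2004 act and the January 5, 2006 discovery.
Adding the 54 months base period to January 5, 2006 gives a deadline of July 5, 2010, before any tolling.
The period was tolled for 229 days by the automatic bankruptcy stay (May 3, 2009 to December 18, 2009), pushing the deadline to February 19, 2011.
The March 16, 2011 filing falls after the February 19, 2011 deadline; the claim is time-barred.

TIME-BARRED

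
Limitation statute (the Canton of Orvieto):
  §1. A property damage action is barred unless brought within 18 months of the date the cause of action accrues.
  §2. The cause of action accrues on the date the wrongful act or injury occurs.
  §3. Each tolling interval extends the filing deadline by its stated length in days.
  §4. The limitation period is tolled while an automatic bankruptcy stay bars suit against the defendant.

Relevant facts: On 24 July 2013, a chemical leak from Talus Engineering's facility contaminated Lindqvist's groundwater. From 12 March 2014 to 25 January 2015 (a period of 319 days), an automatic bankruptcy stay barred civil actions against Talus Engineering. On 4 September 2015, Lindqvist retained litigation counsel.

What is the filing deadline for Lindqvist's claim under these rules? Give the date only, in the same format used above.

9 December 2015

The cause of action accrued on 24 July 2013, the date of the act.
18 months from 24 July 2013 is 24 January 2015.
The period was tolled for 319 days by the automatic bankruptcy stay (12 March 2014 to 25 January 2015), pushing the deadline to 9 December 2015.
The other events in the timeline have no effect on the limitation period under the stated rules.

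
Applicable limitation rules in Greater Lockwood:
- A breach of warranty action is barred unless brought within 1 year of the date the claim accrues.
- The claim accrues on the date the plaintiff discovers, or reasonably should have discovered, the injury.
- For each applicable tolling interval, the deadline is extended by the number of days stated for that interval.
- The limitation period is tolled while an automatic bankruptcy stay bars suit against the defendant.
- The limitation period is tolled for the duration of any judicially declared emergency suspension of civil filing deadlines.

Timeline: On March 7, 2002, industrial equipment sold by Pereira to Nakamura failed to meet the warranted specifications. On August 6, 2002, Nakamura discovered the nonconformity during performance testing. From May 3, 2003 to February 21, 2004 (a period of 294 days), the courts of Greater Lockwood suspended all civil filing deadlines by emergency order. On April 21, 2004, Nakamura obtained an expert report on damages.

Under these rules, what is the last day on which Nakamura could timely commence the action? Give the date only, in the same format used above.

Under the discovery rule, the claim accrued on August 6, 2002, when Nakamura discovered the injury — not on the March 7, 2002 date of the underlying act.
1 year from August 6, 2002 is August 6, 2003.
Because the emergency suspension of filing deadlines ran from May 3, 2003 to February 21, 2004, the deadline is extended by 294 days to May 26, 2004.
Nothing else in the chronology tolls or restarts the period.

May 26, 2004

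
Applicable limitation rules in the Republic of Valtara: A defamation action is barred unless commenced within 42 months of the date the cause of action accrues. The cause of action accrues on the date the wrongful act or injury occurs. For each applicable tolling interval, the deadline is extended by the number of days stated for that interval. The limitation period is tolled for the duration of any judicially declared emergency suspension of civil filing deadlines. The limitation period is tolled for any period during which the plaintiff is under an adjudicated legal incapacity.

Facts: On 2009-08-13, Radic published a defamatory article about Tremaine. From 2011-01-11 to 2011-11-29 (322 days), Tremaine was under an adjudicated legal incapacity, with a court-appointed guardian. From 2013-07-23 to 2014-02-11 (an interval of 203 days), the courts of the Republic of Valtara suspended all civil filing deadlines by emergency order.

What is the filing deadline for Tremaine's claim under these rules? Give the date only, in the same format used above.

The claim accrued on 2009-08-13, when the wrongful act occurred.
Adding the 42 months base period to 2009-08-13 gives a deadline of 2013-02-13, before any tolling.
The period was tolled for 322 days by the plaintiff's legal incapacity (2011-01-11 to 2011-11-29), pushing the deadline to 2014-01-01.
The period was tolled for 203 days by the emergency suspension of filing deadlines (2013-07-23 to 2014-02-11), pushing the deadline to 2014-07-23.

2014-07-23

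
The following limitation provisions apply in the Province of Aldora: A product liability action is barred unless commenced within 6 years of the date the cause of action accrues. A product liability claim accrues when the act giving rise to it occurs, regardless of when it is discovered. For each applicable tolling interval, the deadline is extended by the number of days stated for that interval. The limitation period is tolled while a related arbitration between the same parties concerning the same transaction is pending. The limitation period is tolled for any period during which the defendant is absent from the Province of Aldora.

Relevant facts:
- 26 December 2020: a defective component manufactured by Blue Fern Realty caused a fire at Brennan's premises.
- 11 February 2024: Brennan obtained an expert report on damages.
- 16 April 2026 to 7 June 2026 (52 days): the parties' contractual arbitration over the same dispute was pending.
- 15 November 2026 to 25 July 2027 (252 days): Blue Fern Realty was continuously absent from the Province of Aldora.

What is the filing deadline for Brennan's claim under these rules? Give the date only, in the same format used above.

The limitation period began to run on 26 December 2020.
Adding the 6 years base period to 26 December 2020 gives a deadline of 26 December 2026, before any tolling.
The period was tolled for 52 days by the pending related arbitration (16 April 2026 to 7 June 2026), pushing the deadline to 16 February 2027.
Because the defendant's absence from the jurisdiction ran from 15 November 2026 to 25 July 2027, the deadline is extended by 252 days to 26 October 2027.
None of the other events listed affects the running of the period under the stated rules.

26 October 2027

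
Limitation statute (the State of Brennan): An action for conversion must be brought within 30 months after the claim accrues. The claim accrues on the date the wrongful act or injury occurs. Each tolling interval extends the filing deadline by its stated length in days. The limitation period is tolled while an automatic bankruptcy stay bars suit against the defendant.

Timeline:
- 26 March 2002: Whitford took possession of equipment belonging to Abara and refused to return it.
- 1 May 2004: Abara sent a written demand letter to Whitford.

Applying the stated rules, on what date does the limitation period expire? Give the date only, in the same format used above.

The claim accrued on 26 March 2002, when the wrongful act occurred.
Adding the 30 months base period to 26 March 2002 gives a deadline of 26 September 2004, before any tolling.
None of the other events listed affects the running of the period under the stated rules.

26 September 2004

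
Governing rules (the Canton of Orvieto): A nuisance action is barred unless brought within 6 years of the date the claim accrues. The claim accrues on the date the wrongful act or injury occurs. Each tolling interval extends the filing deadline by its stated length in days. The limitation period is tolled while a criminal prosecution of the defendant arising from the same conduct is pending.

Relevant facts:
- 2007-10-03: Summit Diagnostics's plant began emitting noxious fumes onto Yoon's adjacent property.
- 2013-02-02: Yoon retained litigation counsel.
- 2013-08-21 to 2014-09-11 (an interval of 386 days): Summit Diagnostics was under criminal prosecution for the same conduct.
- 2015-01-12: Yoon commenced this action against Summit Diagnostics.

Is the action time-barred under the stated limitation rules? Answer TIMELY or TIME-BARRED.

The limitation period began to run on 2007-10-03.
6 years from 2007-10-03 is 2013-10-03.
The pending criminal prosecution from 2013-08-21 to 2014-09-11 tolled the period for 386 days, extending the deadline to 2014-10-24.
Nothing else in the chronology tolls or restarts the period.
The 2015-01-12 filing falls after the 2014-10-24 deadline; the claim is time-barred.

TIME-BARRED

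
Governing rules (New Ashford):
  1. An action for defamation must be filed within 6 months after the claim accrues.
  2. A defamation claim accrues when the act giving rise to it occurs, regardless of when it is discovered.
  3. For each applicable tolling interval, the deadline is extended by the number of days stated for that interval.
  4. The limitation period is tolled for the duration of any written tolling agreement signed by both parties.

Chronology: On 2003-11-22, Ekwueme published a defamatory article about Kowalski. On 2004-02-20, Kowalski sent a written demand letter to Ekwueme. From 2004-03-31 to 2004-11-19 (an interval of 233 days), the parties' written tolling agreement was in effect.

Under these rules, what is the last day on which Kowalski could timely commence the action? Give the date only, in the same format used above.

The claim accrued on 2003-11-22, when the wrongful act occurred.
The untolled deadline — 6 months after 2003-11-22 — is 2004-05-22.
The period was tolled for 233 days by the written tolling agreement (2004-03-31 to 2004-11-19), pushing the deadline to 2005-01-10.
Nothing else in the chronology tolls or restarts the period.

2005-01-10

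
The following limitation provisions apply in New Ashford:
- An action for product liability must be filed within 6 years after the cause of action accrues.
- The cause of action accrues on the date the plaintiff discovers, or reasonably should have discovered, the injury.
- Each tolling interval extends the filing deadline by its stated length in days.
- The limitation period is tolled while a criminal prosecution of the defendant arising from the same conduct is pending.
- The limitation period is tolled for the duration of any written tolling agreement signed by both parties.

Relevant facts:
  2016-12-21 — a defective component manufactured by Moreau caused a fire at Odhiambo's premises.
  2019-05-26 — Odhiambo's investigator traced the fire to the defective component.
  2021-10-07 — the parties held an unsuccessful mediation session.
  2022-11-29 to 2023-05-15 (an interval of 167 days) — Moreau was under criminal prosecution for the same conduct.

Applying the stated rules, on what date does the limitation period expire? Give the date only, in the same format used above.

Accrual is tied to discovery, so the period began on 2019-05-26 rather than on 2016-12-21 when the act occurred.
The untolled deadline — 6 years after 2019-05-26 — is 2025-05-26.
The pending criminal prosecution from 2022-11-29 to 2023-05-15 tolled the period for 167 days, extending the deadline to 2025-11-09.
The other events in the timeline have no effect on the limitation period under the stated rules.

2025-11-09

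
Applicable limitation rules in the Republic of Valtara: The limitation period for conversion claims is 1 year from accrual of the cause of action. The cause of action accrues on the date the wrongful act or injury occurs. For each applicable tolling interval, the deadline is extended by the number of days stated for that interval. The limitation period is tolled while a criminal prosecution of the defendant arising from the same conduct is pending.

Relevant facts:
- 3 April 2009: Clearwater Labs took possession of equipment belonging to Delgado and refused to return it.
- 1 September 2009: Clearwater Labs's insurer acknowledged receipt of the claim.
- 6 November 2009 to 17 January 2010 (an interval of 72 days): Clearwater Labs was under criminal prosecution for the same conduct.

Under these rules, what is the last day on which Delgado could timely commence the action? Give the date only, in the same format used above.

14 June 2010

The claim accrued on 3 April 2009, when the wrongful act occurred.
The untolled deadline — 1 year after 3 April 2009 — is 3 April 2010.
The period was tolled for 72 days by the pending criminal prosecution (6 November 2009 to 17 January 2010), pushing the deadline to 14 June 2010.
Nothing else in the chronology tolls or restarts the period.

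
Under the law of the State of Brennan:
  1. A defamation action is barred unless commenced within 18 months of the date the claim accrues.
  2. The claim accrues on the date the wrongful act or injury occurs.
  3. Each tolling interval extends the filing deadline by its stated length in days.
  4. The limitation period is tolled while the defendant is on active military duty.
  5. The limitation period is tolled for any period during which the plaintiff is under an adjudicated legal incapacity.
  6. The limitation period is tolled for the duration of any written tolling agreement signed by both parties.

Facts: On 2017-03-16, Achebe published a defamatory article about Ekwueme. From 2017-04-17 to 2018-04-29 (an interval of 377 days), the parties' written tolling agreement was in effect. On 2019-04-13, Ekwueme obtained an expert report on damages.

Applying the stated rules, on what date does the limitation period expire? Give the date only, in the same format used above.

The claim accrued on 2017-03-16, the date of the act.
The untolled deadline — 18 months after 2017-03-16 — is 2018-09-16.
Because the written tolling agreement ran from 2017-04-17 to 2018-04-29, the deadline is extended by 377 days to 2019-09-28.
Nothing else in the chronology tolls or restarts the period.

2019-09-28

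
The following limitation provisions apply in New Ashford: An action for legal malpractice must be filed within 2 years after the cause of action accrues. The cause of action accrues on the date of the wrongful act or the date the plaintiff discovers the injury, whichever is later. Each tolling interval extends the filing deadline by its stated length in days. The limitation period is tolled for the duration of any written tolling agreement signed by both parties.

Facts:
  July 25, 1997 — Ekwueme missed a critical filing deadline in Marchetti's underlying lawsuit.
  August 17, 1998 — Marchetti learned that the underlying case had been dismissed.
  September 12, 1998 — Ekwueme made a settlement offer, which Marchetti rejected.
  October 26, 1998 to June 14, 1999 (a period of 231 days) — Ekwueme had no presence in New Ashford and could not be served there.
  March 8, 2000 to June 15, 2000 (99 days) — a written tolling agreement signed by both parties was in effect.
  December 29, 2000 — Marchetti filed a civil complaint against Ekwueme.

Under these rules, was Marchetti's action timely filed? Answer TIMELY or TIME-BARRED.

TIME-BARRED

Because discovery on August 17, 1998 post-dates the July 25, 1997 act, accrual under the later-of rule falls on August 17, 1998.
The untolled deadline — 2 years after August 17, 1998 — is August 17, 2000.
The written tolling agreement from March 8, 2000 to June 15, 2000 tolled the period for 99 days, extending the deadline to November 24, 2000.
No stated provision tolls the period for the defendant's absence, so the interval from October 26, 1998 to June 14, 1999 has no effect on the deadline.
The other events in the timeline have no effect on the limitation period under the stated rules.
Filing on December 29, 2000 missed the November 24, 2000 deadline — the action is time-barred.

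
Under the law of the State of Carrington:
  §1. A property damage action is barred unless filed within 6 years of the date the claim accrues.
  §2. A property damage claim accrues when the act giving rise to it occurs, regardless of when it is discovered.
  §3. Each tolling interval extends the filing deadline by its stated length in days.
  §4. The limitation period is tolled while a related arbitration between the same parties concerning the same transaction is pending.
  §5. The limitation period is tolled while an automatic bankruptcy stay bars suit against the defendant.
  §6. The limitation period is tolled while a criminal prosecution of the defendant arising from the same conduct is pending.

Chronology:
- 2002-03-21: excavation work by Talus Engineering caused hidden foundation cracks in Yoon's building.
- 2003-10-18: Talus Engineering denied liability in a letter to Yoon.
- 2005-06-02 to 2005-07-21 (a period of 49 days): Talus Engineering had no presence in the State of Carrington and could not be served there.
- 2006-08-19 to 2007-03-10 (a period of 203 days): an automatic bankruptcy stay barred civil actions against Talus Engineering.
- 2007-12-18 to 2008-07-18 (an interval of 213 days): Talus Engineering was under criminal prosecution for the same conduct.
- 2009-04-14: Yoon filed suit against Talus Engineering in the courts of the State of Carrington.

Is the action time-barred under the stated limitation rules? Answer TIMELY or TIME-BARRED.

TIMELY

The claim accrued on 2002-03-21, when the wrongful act occurred.
The untolled deadline — 6 years after 2002-03-21 — is 2008-03-21.
Because the automatic bankruptcy stay ran from 2006-08-19 to 2007-03-10, the deadline is extended by 203 days to 2008-10-10.
The pending criminal prosecution from 2007-12-18 to 2008-07-18 tolled the period for 213 days, extending the deadline to 2009-05-11.
No stated provision tolls the period for the defendant's absence, so the interval from 2005-06-02 to 2005-07-21 has no effect on the deadline.
The other events in the timeline have no effect on the limitation period under the stated rules.
Filing on 2009-04-14 beat the 2009-05-11 deadline — the action is timely.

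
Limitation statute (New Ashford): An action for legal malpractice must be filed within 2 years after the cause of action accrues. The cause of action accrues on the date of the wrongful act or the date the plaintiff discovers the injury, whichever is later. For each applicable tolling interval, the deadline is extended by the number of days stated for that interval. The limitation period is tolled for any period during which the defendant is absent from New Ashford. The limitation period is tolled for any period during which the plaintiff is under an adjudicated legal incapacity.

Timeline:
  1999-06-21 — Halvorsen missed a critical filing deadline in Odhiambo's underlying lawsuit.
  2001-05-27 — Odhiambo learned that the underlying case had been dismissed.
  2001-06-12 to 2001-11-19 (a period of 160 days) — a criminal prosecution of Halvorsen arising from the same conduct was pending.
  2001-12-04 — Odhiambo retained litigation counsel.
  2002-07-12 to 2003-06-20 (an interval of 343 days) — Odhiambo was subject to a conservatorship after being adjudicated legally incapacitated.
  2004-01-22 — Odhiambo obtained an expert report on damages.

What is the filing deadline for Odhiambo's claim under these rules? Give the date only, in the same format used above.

2004-05-04

The claim accrued on 2001-05-27 — the later of the 1999-06-21 act and the 2001-05-27 discovery.
2 years from 2001-05-27 is 2003-05-27.
The period was tolled for 343 days by the plaintiff's legal incapacity (2002-07-12 to 2003-06-20), pushing the deadline to 2004-05-04.
Although a criminal prosecution ran from 2001-06-12 to 2001-11-19, the stated rules do not make that a tolling event, so it is disregarded.
The other events in the timeline have no effect on the limitation period under the stated rules.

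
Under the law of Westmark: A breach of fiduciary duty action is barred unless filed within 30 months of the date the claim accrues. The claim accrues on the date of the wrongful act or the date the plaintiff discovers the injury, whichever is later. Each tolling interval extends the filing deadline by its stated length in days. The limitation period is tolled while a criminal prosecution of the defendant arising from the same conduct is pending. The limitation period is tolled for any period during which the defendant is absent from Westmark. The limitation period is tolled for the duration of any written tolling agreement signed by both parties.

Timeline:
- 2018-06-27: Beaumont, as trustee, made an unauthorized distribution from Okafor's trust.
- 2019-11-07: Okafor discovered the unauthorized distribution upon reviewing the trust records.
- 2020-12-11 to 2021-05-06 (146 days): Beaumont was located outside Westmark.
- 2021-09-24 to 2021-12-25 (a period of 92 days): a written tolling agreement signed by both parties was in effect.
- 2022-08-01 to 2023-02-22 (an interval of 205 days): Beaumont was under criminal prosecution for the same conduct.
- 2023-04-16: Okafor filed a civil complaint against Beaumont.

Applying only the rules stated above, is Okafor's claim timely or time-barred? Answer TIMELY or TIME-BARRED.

Because discovery on 2019-11-07 post-dates the 2018-06-27 act, accrual under the later-of rule falls on 2019-11-07.
Adding the 30 months base period to 2019-11-07 gives a deadline of 2022-05-07, before any tolling.
Because the defendant's absence from the jurisdiction ran from 2020-12-11 to 2021-05-06, the deadline is extended by 146 days to 2022-09-30.
The written tolling agreement from 2021-09-24 to 2021-12-25 tolled the period for 92 days, extending the deadline to 2022-12-31.
The period was tolled for 205 days by the pending criminal prosecution (2022-08-01 to 2023-02-22), pushing the deadline to 2023-07-24.
The 2023-04-16 filing precedes the 2023-07-24 deadline; the claim is timely.

TIMELY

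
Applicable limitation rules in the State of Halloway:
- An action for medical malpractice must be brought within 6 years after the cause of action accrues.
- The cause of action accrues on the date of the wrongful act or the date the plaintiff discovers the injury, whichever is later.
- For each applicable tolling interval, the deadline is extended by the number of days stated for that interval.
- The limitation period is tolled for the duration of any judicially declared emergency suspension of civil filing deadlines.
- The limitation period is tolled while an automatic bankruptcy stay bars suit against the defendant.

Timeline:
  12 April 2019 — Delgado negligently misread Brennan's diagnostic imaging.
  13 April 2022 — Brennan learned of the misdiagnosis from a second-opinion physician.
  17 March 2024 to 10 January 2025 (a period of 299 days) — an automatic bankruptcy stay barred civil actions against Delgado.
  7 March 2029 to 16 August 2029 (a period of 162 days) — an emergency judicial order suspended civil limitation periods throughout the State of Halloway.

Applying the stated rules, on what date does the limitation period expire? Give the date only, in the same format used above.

Taking the later of the act (12 April 2019) and discovery (13 April 2022), the claim accrued on 13 April 2022.
The untolled deadline — 6 years after 13 April 2022 — is 13 April 2028.
The automatic bankruptcy stay from 17 March 2024 to 10 January 2025 tolled the period for 299 days, extending the deadline to 6 February 2029.
The emergency suspension of filing deadlines from 7 March 2029 to 16 August 2029 began after the period had already run on 6 February 2029, so it has no tolling effect.

6 February 2029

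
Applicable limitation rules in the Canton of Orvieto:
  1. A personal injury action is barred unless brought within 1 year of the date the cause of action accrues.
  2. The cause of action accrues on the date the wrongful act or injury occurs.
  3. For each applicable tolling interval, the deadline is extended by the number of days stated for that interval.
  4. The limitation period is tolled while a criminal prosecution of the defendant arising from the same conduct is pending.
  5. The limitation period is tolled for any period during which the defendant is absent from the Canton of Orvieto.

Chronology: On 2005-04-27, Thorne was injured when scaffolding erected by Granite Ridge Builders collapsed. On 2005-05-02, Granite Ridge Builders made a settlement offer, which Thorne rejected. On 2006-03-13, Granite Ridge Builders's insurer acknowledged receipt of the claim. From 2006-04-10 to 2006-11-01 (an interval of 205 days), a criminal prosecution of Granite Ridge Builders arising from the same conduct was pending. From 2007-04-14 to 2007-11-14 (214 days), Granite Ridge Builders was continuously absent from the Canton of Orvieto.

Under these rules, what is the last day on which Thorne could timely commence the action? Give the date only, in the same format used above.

2006-11-18

The limitation period began to run on 2005-04-27.
The untolled deadline — 1 year after 2005-04-27 — is 2006-04-27.
The period was tolled for 205 days by the pending criminal prosecution (2006-04-10 to 2006-11-01), pushing the deadline to 2006-11-18.
By the time the defendant's absence from the jurisdiction began on 2007-04-14, the limitation period had already expired on 2006-11-18; that interval cannot revive it.
Nothing else in the chronology tolls or restarts the period.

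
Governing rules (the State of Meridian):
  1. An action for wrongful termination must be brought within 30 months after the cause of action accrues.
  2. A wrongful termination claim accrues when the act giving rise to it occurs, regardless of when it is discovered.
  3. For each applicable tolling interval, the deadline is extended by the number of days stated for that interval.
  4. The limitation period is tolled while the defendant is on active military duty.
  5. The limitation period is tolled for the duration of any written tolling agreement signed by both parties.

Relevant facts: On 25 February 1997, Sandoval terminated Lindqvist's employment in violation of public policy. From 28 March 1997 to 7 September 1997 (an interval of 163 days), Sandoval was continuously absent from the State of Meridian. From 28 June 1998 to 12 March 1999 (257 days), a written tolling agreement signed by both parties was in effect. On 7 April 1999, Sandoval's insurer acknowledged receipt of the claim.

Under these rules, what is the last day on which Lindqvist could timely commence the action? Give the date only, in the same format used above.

8 May 2000

The claim accrued on 25 February 1997, when the wrongful act occurred.
The untolled deadline — 30 months after 25 February 1997 — is 25 August 1999.
The period was tolled for 257 days by the written tolling agreement (28 June 1998 to 12 March 1999), pushing the deadline to 8 May 2000.
Although the defendant's absence ran from 28 March 1997 to 7 September 1997, the stated rules do not make that a tolling event, so it is disregarded.
None of the other events listed affects the running of the period under the stated rules.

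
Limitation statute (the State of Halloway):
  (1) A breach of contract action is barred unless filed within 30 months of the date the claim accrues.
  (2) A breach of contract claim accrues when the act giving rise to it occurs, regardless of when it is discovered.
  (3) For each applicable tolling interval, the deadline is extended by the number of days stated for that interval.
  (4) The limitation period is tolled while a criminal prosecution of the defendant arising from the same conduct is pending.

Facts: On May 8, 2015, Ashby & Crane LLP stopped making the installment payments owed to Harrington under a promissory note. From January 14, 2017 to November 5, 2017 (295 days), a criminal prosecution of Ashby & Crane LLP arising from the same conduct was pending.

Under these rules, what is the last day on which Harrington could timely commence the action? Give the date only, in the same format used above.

The limitation period began to run on May 8, 2015.
30 months from May 8, 2015 is November 8, 2017.
The pending criminal prosecution from January 14, 2017 to November 5, 2017 tolled the period for 295 days, extending the deadline to August 30, 2018.

August 30, 2018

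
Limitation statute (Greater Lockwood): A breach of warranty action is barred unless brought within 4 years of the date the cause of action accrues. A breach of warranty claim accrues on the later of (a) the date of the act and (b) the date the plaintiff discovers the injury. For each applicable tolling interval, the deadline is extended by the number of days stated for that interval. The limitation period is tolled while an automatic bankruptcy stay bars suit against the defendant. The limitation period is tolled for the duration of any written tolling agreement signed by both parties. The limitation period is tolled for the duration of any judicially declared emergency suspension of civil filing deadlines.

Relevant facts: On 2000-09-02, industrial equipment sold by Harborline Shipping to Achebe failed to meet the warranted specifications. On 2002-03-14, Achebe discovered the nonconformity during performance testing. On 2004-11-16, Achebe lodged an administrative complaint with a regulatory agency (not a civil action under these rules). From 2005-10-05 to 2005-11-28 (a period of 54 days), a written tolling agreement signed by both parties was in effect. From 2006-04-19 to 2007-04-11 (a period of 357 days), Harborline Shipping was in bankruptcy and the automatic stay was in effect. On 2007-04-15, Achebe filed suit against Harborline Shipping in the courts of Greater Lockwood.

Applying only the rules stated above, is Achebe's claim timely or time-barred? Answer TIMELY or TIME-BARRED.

Because discovery on 2002-03-14 post-dates the 2000-09-02 act, accrual under the later-of rule falls on 2002-03-14.
Adding the 4 years base period to 2002-03-14 gives a deadline of 2006-03-14, before any tolling.
The written tolling agreement from 2005-10-05 to 2005-11-28 tolled the period for 54 days, extending the deadline to 2006-05-07.
The period was tolled for 357 days by the automatic bankruptcy stay (2006-04-19 to 2007-04-11), pushing the deadline to 2007-04-29.
None of the other events listed affects the running of the period under the stated rules.
Filing on 2007-04-15 beat the 2007-04-29 deadline — the action is timely.

TIMELY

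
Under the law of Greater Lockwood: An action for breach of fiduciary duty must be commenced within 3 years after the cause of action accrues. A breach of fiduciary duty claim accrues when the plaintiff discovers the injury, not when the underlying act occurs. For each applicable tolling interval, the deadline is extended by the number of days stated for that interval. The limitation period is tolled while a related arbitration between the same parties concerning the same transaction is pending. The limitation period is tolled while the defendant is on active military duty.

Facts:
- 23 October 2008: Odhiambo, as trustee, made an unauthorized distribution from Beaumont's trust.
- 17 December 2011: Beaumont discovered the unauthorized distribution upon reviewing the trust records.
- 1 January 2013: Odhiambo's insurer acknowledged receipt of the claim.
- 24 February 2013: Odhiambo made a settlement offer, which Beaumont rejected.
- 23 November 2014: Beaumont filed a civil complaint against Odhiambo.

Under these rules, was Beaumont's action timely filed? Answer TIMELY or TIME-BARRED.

Accrual is tied to discovery, so the period began on 17 December 2011 rather than on 23 October 2008 when the act occurred.
Adding the 3 years base period to 17 December 2011 gives a deadline of 17 December 2014, before any tolling.
The other events in the timeline have no effect on the limitation period under the stated rules.
The 23 November 2014 filing precedes the 17 December 2014 deadline; the claim is timely.

TIMELY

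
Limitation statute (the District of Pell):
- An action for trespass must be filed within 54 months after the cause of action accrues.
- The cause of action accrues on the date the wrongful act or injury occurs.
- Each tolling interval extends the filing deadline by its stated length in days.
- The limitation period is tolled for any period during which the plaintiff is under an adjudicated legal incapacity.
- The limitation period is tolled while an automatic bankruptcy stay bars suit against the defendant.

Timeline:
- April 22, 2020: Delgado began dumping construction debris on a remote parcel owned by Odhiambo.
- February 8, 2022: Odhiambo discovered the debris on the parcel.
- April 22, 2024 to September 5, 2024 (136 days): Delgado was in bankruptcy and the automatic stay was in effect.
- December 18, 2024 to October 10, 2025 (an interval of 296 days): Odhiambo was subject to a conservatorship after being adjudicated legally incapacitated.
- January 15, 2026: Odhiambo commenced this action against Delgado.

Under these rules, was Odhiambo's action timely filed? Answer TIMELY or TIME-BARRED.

TIME-BARRED

Because the rule ties accrual to occurrence, the claim accrued on April 22, 2020, not on the February 8, 2022 discovery date.
54 months from April 22, 2020 is October 22, 2024.
The automatic bankruptcy stay from April 22, 2024 to September 5, 2024 tolled the period for 136 days, extending the deadline to March 7, 2025.
The plaintiff's legal incapacity from December 18, 2024 to October 10, 2025 tolled the period for 296 days, extending the deadline to December 28, 2025.
Filing on January 15, 2026 missed the December 28, 2025 deadline — the action is time-barred.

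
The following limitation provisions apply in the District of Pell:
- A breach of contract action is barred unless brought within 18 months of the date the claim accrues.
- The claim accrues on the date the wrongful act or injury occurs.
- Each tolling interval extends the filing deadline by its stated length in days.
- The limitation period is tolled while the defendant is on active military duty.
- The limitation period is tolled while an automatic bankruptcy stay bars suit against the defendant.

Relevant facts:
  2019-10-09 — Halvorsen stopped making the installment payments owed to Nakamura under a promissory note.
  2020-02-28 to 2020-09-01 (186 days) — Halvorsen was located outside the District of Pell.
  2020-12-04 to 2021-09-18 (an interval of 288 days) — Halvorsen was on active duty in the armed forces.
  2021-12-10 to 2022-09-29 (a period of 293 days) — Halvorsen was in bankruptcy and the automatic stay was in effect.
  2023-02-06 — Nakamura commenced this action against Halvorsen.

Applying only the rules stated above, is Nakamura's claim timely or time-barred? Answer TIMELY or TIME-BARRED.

TIME-BARRED

The claim accrued on 2019-10-09, the date of the act.
The untolled deadline — 18 months after 2019-10-09 — is 2021-04-09.
Because the defendant's active military service ran from 2020-12-04 to 2021-09-18, the deadline is extended by 288 days to 2022-01-22.
The period was tolled for 293 days by the automatic bankruptcy stay (2021-12-10 to 2022-09-29), pushing the deadline to 2022-11-11.
No stated provision tolls the period for the defendant's absence, so the interval from 2020-02-28 to 2020-09-01 has no effect on the deadline.
Nakamura filed on 2023-02-06, after the 2022-11-11 deadline, so the action is time-barred.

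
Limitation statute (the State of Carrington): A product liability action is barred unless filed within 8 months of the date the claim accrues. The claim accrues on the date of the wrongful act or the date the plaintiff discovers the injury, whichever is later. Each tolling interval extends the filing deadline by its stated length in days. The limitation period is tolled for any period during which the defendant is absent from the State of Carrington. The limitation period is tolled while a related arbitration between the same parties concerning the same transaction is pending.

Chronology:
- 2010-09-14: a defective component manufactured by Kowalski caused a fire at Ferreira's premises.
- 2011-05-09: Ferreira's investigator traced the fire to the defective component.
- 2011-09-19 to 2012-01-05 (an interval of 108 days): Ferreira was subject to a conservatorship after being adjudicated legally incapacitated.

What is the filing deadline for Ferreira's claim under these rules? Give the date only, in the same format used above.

Because discovery on 2011-05-09 post-dates the 2010-09-14 act, accrual under the later-of rule falls on 2011-05-09.
The untolled deadline — 8 months after 2011-05-09 — is 2012-01-09.
The plaintiff's legal incapacity from 2011-09-19 to 2012-01-05 does not toll the period, because no stated rule makes the plaintiff's incapacity a tolling event.

2012-01-09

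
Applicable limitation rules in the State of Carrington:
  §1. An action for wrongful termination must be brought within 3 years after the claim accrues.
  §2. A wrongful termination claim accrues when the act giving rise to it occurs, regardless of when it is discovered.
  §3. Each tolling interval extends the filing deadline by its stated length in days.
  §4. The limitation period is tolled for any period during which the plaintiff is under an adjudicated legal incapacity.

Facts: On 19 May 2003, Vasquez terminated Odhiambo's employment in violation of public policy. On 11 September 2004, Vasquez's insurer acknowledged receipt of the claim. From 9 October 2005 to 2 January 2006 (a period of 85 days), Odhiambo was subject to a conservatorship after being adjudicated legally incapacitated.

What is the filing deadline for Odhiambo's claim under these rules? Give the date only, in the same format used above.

The limitation period began to run on 19 May 2003.
Adding the 3 years base period to 19 May 2003 gives a deadline of 19 May 2006, before any tolling.
Because the plaintiff's legal incapacity ran from 9 October 2005 to 2 January 2006, the deadline is extended by 85 days to 12 August 2006.
The other events in the timeline have no effect on the limitation period under the stated rules.

12 August 2006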